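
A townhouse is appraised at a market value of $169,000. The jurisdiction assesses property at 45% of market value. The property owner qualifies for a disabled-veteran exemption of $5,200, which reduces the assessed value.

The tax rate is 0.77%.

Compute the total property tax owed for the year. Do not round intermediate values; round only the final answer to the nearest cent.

Assessed value = $169,000 × 0.45 = $76,050
Taxable value = $76,050 − $5,200 = $70,850
Tax = $70,850 × 0.0077 = $545.545

$545.55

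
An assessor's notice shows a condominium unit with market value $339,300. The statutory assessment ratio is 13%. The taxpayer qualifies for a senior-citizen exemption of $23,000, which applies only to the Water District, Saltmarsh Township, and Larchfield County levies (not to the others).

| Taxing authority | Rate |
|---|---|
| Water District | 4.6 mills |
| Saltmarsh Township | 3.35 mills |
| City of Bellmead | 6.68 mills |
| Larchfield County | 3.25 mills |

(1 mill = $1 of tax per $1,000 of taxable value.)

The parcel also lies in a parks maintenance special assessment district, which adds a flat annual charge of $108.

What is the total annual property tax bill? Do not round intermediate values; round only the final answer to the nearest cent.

$639.07

Assessed value = $339,300 × 0.13 = $44,109
Water District: ($44,109 − $23,000) × 0.0046 = $21,109 × 0.0046 = $97.1014
Saltmarsh Township: ($44,109 − $23,000) × 0.00335 = $21,109 × 0.00335 = $70.71515
City of Bellmead: $44,109 × 0.00668 = $294.64812
Larchfield County: ($44,109 − $23,000) × 0.00325 = $21,109 × 0.00325 = $68.60425
Levies subtotal = $531.06892
Total = $531.06892 + $108 = $639.06892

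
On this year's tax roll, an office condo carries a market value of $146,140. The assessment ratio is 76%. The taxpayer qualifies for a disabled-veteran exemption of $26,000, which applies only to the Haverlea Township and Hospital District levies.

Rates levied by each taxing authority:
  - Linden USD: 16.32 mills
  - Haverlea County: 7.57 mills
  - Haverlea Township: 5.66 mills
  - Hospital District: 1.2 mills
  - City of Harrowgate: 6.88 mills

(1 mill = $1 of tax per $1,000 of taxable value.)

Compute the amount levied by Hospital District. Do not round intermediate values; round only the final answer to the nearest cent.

Assessed value = $146,140 × 0.76 = $111,066.4
Hospital District taxable value = $111,066.4 − $26,000 = $85,066.4
Hospital District levy = $85,066.4 × 0.0012 = $102.07968

$102.08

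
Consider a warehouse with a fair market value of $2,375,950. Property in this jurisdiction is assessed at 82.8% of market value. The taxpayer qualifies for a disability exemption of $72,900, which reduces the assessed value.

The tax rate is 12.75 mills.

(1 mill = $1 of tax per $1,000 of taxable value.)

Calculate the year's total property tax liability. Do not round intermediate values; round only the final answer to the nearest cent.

Assessed value = $2,375,950 × 0.828 = $1,967,286.6
Taxable value = $1,967,286.6 − $72,900 = $1,894,386.6
Tax = $1,894,386.6 × 0.01275 = $24,153.42915

$24,153.43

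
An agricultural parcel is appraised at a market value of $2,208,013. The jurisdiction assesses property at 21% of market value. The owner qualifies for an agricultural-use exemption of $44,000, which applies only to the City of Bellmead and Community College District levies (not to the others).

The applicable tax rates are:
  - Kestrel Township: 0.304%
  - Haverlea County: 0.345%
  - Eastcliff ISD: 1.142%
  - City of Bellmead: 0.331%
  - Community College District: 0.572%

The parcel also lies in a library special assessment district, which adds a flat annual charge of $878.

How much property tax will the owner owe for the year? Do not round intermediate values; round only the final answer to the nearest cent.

$12,972.29

Assessed value = $2,208,013 × 0.21 = $463,682.73
Kestrel Township: $463,682.73 × 0.00304 = $1,409.5954992
Haverlea County: $463,682.73 × 0.00345 = $1,599.7054185
Eastcliff ISD: $463,682.73 × 0.01142 = $5,295.2567766
City of Bellmead: ($463,682.73 − $44,000) × 0.00331 = $419,682.73 × 0.00331 = $1,389.1498363
Community College District: ($463,682.73 − $44,000) × 0.00572 = $419,682.73 × 0.00572 = $2,400.5852156
Levies subtotal = $12,094.2927462
Total = $12,094.2927462 + $878 = $12,972.2927462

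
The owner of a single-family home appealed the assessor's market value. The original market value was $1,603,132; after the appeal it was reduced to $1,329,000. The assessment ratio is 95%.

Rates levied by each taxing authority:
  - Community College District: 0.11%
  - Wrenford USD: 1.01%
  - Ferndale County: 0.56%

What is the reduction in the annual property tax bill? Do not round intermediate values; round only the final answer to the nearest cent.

Old assessed value = $1,603,132 × 0.95 = $1,522,975.4
New assessed value = $1,329,000 × 0.95 = $1,262,550
Combined rate = 0.0011 + 0.0101 + 0.0056 = 0.0168
Old tax = $1,522,975.4 × 0.0168 = $25,585.98672
New tax = $1,262,550 × 0.0168 = $21,210.84
Reduction = $25,585.98672 − $21,210.84 = $4,375.14672

$4,375.15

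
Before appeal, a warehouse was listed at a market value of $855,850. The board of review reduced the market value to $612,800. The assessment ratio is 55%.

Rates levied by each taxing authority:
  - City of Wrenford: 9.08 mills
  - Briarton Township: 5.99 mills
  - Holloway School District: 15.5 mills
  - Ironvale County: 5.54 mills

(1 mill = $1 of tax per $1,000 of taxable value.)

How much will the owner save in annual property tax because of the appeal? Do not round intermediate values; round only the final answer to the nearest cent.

Old assessed value = $855,850 × 0.55 = $470,717.5
New assessed value = $612,800 × 0.55 = $337,040
Combined rate = 0.00908 + 0.00599 + 0.0155 + 0.00554 = 0.03611
Old tax = $470,717.5 × 0.03611 = $16,997.608925
New tax = $337,040 × 0.03611 = $12,170.5144
Reduction = $16,997.608925 − $12,170.5144 = $4,827.094525

$4,827.09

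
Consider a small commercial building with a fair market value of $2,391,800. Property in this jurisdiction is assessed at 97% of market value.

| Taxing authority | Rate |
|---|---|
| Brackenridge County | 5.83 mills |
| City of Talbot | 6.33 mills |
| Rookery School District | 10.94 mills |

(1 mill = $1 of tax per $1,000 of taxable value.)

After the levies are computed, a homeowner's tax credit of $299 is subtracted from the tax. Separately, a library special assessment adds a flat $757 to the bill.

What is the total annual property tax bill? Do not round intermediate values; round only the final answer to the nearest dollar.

$54,051

Assessed value = $2,391,800 × 0.97 = $2,320,046
Brackenridge County: $2,320,046 × 0.00583 = $13,525.86818
City of Talbot: $2,320,046 × 0.00633 = $14,685.89118
Rookery School District: $2,320,046 × 0.01094 = $25,381.30324
Levies subtotal = $53,593.0626
After credit = $53,593.0626 − $299 = $53,294.0626
Total = $53,294.0626 + $757 = $54,051.0626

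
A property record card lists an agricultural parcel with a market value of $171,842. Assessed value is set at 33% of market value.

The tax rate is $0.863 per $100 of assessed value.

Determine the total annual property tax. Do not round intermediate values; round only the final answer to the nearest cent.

$489.39

Assessed value = $171,842 × 0.33 = $56,707.86
Tax = $56,707.86 × 0.00863 = $489.3888318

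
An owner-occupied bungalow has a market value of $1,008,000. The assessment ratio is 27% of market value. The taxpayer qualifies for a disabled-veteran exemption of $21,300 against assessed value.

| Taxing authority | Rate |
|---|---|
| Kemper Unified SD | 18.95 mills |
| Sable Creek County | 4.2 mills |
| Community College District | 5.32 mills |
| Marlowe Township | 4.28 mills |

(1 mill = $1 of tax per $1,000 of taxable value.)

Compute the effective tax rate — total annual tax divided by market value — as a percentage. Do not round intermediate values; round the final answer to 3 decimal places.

Assessed value = $1,008,000 × 0.27 = $272,160
Taxable value = $272,160 − $21,300 = $250,860
Kemper Unified SD: $250,860 × 0.01895 = $4,753.797
Sable Creek County: $250,860 × 0.0042 = $1,053.612
Community College District: $250,860 × 0.00532 = $1,334.5752
Marlowe Township: $250,860 × 0.00428 = $1,073.6808
Total tax = $8,215.665
Effective rate = $8,215.665 ÷ $1,008,000 = 0.815% of market value

0.815%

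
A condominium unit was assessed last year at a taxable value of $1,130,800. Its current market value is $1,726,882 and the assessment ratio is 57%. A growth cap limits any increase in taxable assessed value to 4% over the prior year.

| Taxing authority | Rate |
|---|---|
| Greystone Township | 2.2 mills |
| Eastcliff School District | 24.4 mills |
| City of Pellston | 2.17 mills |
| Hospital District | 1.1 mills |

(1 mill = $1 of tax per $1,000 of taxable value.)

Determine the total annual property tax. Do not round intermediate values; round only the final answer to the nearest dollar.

Uncapped assessed value = $1,726,882 × 0.57 = $984,322.74
Cap limit = $1,130,800 × 1.04 = $1,176,032
Taxable assessed value = min($984,322.74, $1,176,032) = $984,322.74 (cap does not bind)
Greystone Township: $984,322.74 × 0.0022 = $2,165.510028
Eastcliff School District: $984,322.74 × 0.0244 = $24,017.474856
City of Pellston: $984,322.74 × 0.00217 = $2,135.9803458
Hospital District: $984,322.74 × 0.0011 = $1,082.755014
Total = $29,401.7202438

$29,402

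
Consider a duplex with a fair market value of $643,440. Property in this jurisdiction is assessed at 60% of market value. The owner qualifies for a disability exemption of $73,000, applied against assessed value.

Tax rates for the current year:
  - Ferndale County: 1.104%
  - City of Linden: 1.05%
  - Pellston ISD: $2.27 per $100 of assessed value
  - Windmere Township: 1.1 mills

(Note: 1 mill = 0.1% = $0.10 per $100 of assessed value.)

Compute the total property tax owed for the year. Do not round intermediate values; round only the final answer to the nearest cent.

Assessed value = $643,440 × 0.6 = $386,064
Taxable value = $386,064 − $73,000 = $313,064
Ferndale County: $313,064 × 0.01104 = $3,456.22656
City of Linden: $313,064 × 0.0105 = $3,287.172
Pellston ISD: $313,064 × 0.0227 = $7,106.5528
Windmere Township: $313,064 × 0.0011 = $344.3704
Total = $14,194.32176

$14,194.32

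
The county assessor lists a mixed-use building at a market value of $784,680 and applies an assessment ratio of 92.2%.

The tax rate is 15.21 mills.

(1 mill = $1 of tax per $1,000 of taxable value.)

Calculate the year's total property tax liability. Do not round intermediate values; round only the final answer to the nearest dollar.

$11,004

Assessed value = $784,680 × 0.922 = $723,474.96
Tax = $723,474.96 × 0.01521 = $11,004.0541416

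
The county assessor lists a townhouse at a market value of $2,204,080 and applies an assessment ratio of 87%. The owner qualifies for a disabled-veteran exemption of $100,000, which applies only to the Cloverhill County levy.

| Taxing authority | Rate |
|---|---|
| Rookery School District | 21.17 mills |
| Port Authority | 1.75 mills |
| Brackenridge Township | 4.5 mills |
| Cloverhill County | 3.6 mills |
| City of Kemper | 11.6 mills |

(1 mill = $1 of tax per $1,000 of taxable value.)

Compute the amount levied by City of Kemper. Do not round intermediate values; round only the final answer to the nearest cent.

$22,243.58

Assessed value = $2,204,080 × 0.87 = $1,917,549.6
City of Kemper taxable value = $1,917,549.6 (exemption does not apply)
City of Kemper levy = $1,917,549.6 × 0.0116 = $22,243.57536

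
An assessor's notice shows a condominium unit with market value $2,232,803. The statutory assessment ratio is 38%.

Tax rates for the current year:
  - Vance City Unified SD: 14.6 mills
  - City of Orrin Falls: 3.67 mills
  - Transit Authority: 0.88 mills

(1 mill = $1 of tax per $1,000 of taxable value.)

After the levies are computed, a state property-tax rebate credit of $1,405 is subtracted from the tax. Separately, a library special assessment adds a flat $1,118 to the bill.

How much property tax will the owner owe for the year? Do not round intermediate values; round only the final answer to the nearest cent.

$15,961.11

Assessed value = $2,232,803 × 0.38 = $848,465.14
Vance City Unified SD: $848,465.14 × 0.0146 = $12,387.591044
City of Orrin Falls: $848,465.14 × 0.00367 = $3,113.8670638
Transit Authority: $848,465.14 × 0.00088 = $746.6493232
Levies subtotal = $16,248.107431
After credit = $16,248.107431 − $1,405 = $14,843.107431
Total = $14,843.107431 + $1,118 = $15,961.107431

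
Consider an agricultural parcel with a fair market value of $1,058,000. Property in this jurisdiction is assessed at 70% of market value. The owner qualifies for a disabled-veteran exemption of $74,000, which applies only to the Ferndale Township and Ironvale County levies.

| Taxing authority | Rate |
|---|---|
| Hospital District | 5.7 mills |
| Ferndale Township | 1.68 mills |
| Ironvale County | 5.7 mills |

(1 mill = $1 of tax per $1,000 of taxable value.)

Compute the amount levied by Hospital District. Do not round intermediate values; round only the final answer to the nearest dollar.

$4,221

Assessed value = $1,058,000 × 0.7 = $740,600
Hospital District taxable value = $740,600 (exemption does not apply)
Hospital District levy = $740,600 × 0.0057 = $4,221.42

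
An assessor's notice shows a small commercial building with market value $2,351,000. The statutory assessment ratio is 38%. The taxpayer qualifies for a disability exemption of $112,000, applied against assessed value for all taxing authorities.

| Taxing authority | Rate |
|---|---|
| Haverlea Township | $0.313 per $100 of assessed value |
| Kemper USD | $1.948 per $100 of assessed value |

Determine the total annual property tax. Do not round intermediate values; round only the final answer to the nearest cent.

$17,667.00

Assessed value = $2,351,000 × 0.38 = $893,380
Taxable value = $893,380 − $112,000 = $781,380
Haverlea Township: $781,380 × 0.00313 = $2,445.7194
Kemper USD: $781,380 × 0.01948 = $15,221.2824
Total = $2,445.7194 + $15,221.2824 = $17,667.0018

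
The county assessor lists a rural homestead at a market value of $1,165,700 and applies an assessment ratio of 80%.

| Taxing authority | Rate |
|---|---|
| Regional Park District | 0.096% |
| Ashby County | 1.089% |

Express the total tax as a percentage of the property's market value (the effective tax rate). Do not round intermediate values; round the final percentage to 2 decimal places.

Assessed value = $1,165,700 × 0.8 = $932,560
Regional Park District: $932,560 × 0.00096 = $895.2576
Ashby County: $932,560 × 0.01089 = $10,155.5784
Total tax = $11,050.836
Effective rate = $11,050.836 ÷ $1,165,700 = 0.95% of market value

0.95%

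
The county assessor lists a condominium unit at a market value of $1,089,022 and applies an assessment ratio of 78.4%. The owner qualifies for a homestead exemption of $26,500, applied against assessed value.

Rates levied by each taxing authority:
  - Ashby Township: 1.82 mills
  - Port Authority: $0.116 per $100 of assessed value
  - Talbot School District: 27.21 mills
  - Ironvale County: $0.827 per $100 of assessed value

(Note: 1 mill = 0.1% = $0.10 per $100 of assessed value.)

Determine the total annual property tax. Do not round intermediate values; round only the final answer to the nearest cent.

Assessed value = $1,089,022 × 0.784 = $853,793.248
Taxable value = $853,793.248 − $26,500 = $827,293.248
Ashby Township: $827,293.248 × 0.00182 = $1,505.67371136
Port Authority: $827,293.248 × 0.00116 = $959.66016768
Talbot School District: $827,293.248 × 0.02721 = $22,510.64927808
Ironvale County: $827,293.248 × 0.00827 = $6,841.71516096
Total = $31,817.69831808

$31,817.70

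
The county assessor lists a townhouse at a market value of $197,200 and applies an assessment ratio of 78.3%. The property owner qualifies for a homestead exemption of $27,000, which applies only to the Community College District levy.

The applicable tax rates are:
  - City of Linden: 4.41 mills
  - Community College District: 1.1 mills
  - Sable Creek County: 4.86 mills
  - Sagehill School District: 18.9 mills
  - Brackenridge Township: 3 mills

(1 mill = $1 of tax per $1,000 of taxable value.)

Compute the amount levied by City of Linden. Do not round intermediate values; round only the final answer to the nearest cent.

$680.94

Assessed value = $197,200 × 0.783 = $154,407.6
City of Linden taxable value = $154,407.6 (exemption does not apply)
City of Linden levy = $154,407.6 × 0.00441 = $680.937516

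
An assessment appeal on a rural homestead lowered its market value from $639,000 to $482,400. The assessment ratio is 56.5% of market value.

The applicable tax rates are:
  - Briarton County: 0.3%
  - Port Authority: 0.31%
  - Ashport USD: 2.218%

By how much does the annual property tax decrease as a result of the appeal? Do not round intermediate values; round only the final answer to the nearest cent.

$2,502.19

Old assessed value = $639,000 × 0.565 = $361,035
New assessed value = $482,400 × 0.565 = $272,556
Combined rate = 0.003 + 0.0031 + 0.02218 = 0.02828
Old tax = $361,035 × 0.02828 = $10,210.0698
New tax = $272,556 × 0.02828 = $7,707.88368
Reduction = $10,210.0698 − $7,707.88368 = $2,502.18612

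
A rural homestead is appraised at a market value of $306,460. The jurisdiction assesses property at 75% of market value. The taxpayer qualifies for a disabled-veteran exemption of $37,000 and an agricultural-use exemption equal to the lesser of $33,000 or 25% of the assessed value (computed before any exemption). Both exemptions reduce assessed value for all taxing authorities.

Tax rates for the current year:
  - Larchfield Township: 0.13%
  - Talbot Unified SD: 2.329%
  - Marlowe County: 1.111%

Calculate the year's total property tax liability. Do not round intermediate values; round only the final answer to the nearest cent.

Assessed value = $306,460 × 0.75 = $229,845
Agricultural-use exemption = min($33,000, 25% × $229,845) = min($33,000, $57,461.25) = $33,000 (dollar cap binds)
Taxable value = $229,845 − $37,000 − $33,000 = $159,845
Larchfield Township: $159,845 × 0.0013 = $207.7985
Talbot Unified SD: $159,845 × 0.02329 = $3,722.79005
Marlowe County: $159,845 × 0.01111 = $1,775.87795
Total = $5,706.4665

$5,706.47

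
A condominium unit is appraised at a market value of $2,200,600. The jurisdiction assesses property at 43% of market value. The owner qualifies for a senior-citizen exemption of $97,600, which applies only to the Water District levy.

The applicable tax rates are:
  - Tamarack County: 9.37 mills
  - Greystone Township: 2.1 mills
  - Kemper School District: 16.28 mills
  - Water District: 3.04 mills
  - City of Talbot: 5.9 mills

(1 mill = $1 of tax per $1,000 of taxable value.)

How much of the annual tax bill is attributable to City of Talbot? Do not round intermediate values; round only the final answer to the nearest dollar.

$5,583

Assessed value = $2,200,600 × 0.43 = $946,258
City of Talbot taxable value = $946,258 (exemption does not apply)
City of Talbot levy = $946,258 × 0.0059 = $5,582.9222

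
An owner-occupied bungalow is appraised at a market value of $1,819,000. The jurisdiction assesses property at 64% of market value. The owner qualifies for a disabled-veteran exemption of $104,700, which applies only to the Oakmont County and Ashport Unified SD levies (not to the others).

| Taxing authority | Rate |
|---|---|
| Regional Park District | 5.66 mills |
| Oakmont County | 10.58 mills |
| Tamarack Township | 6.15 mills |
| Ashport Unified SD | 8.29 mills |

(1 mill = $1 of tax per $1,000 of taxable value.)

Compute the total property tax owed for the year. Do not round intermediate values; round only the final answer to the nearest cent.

$33,740.74

Assessed value = $1,819,000 × 0.64 = $1,164,160
Regional Park District: $1,164,160 × 0.00566 = $6,589.1456
Oakmont County: ($1,164,160 − $104,700) × 0.01058 = $1,059,460 × 0.01058 = $11,209.0868
Tamarack Township: $1,164,160 × 0.00615 = $7,159.584
Ashport Unified SD: ($1,164,160 − $104,700) × 0.00829 = $1,059,460 × 0.00829 = $8,782.9234
Total = $33,740.7398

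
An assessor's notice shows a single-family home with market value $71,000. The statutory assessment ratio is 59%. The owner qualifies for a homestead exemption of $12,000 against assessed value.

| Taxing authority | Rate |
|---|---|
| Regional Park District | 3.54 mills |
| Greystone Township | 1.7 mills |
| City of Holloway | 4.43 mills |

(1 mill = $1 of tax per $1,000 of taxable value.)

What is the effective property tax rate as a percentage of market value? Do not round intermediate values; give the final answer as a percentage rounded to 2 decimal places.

0.41%

Assessed value = $71,000 × 0.59 = $41,890
Taxable value = $41,890 − $12,000 = $29,890
Regional Park District: $29,890 × 0.00354 = $105.8106
Greystone Township: $29,890 × 0.0017 = $50.813
City of Holloway: $29,890 × 0.00443 = $132.4127
Total tax = $289.0363
Effective rate = $289.0363 ÷ $71,000 = 0.41% of market value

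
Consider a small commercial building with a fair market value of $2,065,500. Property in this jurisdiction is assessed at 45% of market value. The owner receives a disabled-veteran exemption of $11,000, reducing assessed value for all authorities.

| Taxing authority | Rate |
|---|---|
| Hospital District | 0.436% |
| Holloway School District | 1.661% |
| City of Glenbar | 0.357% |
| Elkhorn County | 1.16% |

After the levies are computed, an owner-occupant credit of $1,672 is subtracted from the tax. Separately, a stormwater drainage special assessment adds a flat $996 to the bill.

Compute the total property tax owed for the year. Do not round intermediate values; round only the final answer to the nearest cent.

$32,517.69

Assessed value = $2,065,500 × 0.45 = $929,475
Taxable value = $929,475 − $11,000 = $918,475
Hospital District: $918,475 × 0.00436 = $4,004.551
Holloway School District: $918,475 × 0.01661 = $15,255.86975
City of Glenbar: $918,475 × 0.00357 = $3,278.95575
Elkhorn County: $918,475 × 0.0116 = $10,654.31
Levies subtotal = $33,193.6865
After credit = $33,193.6865 − $1,672 = $31,521.6865
Total = $31,521.6865 + $996 = $32,517.6865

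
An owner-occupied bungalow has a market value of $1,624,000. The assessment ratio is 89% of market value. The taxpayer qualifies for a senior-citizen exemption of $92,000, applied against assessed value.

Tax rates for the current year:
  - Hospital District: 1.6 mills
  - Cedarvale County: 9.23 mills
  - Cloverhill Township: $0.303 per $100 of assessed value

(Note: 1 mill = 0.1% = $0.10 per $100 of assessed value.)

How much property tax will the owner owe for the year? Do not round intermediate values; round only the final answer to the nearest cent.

$18,757.57

Assessed value = $1,624,000 × 0.89 = $1,445,360
Taxable value = $1,445,360 − $92,000 = $1,353,360
Hospital District: $1,353,360 × 0.0016 = $2,165.376
Cedarvale County: $1,353,360 × 0.00923 = $12,491.5128
Cloverhill Township: $1,353,360 × 0.00303 = $4,100.6808
Total = $18,757.5696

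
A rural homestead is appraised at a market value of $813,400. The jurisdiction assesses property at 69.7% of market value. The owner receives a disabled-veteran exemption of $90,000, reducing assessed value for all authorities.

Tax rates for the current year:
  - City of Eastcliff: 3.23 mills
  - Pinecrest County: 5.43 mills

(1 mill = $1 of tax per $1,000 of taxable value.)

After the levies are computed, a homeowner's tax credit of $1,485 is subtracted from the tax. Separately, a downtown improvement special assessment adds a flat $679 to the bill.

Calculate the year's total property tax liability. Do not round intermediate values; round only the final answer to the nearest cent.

$3,324.30

Assessed value = $813,400 × 0.697 = $566,939.8
Taxable value = $566,939.8 − $90,000 = $476,939.8
City of Eastcliff: $476,939.8 × 0.00323 = $1,540.515554
Pinecrest County: $476,939.8 × 0.00543 = $2,589.783114
Levies subtotal = $4,130.298668
After credit = $4,130.298668 − $1,485 = $2,645.298668
Total = $2,645.298668 + $679 = $3,324.298668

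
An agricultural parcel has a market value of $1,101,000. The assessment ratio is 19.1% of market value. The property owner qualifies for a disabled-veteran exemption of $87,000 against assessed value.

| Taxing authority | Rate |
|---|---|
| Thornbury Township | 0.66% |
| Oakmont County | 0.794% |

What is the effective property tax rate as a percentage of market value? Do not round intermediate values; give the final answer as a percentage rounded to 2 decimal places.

0.16%

Assessed value = $1,101,000 × 0.191 = $210,291
Taxable value = $210,291 − $87,000 = $123,291
Thornbury Township: $123,291 × 0.0066 = $813.7206
Oakmont County: $123,291 × 0.00794 = $978.93054
Total tax = $1,792.65114
Effective rate = $1,792.65114 ÷ $1,101,000 = 0.16% of market value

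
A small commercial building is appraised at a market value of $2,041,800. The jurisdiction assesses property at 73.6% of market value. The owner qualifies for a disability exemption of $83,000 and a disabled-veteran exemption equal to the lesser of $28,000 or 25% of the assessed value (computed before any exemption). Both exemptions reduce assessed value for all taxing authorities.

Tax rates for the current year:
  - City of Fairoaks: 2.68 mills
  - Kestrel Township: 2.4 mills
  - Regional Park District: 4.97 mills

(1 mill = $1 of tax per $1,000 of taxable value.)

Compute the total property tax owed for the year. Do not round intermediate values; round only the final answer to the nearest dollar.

$13,987

Assessed value = $2,041,800 × 0.736 = $1,502,764.8
Disabled-veteran exemption = min($28,000, 25% × $1,502,764.8) = min($28,000, $375,691.2) = $28,000 (dollar cap binds)
Taxable value = $1,502,764.8 − $83,000 − $28,000 = $1,391,764.8
City of Fairoaks: $1,391,764.8 × 0.00268 = $3,729.929664
Kestrel Township: $1,391,764.8 × 0.0024 = $3,340.23552
Regional Park District: $1,391,764.8 × 0.00497 = $6,917.071056
Total = $13,987.23624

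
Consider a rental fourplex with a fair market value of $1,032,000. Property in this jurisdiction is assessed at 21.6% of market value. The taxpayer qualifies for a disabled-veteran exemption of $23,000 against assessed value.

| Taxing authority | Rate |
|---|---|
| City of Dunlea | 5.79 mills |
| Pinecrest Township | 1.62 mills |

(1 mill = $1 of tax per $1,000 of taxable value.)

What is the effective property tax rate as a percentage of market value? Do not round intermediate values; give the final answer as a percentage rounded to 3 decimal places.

0.144%

Assessed value = $1,032,000 × 0.216 = $222,912
Taxable value = $222,912 − $23,000 = $199,912
City of Dunlea: $199,912 × 0.00579 = $1,157.49048
Pinecrest Township: $199,912 × 0.00162 = $323.85744
Total tax = $1,481.34792
Effective rate = $1,481.34792 ÷ $1,032,000 = 0.144% of market value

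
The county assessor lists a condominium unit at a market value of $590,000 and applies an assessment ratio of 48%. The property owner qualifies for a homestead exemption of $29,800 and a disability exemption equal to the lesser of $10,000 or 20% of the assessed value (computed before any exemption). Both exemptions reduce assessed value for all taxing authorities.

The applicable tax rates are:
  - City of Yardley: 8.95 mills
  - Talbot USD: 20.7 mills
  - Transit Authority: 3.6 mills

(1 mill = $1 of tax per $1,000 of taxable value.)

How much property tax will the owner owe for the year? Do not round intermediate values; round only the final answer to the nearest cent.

$8,093.05

Assessed value = $590,000 × 0.48 = $283,200
Disability exemption = min($10,000, 20% × $283,200) = min($10,000, $56,640) = $10,000 (dollar cap binds)
Taxable value = $283,200 − $29,800 − $10,000 = $243,400
City of Yardley: $243,400 × 0.00895 = $2,178.43
Talbot USD: $243,400 × 0.0207 = $5,038.38
Transit Authority: $243,400 × 0.0036 = $876.24
Total = $8,093.05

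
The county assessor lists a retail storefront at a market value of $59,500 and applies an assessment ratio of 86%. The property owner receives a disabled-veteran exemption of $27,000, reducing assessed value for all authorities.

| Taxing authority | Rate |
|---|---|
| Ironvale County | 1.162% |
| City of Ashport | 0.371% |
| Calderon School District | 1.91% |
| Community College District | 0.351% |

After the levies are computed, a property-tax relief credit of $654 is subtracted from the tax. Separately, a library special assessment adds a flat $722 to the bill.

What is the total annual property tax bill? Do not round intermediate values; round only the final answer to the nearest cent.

Assessed value = $59,500 × 0.86 = $51,170
Taxable value = $51,170 − $27,000 = $24,170
Ironvale County: $24,170 × 0.01162 = $280.8554
City of Ashport: $24,170 × 0.00371 = $89.6707
Calderon School District: $24,170 × 0.0191 = $461.647
Community College District: $24,170 × 0.00351 = $84.8367
Levies subtotal = $917.0098
After credit = $917.0098 − $654 = $263.0098
Total = $263.0098 + $722 = $985.0098

$985.01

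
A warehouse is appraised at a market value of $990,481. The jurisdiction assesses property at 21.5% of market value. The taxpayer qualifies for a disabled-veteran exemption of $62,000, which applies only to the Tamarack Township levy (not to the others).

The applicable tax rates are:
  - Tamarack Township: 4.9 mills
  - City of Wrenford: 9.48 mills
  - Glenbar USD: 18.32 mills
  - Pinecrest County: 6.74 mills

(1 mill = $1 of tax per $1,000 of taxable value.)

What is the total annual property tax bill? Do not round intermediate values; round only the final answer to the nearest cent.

$8,095.08

Assessed value = $990,481 × 0.215 = $212,953.415
Tamarack Township: ($212,953.415 − $62,000) × 0.0049 = $150,953.415 × 0.0049 = $739.6717335
City of Wrenford: $212,953.415 × 0.00948 = $2,018.7983742
Glenbar USD: $212,953.415 × 0.01832 = $3,901.3065628
Pinecrest County: $212,953.415 × 0.00674 = $1,435.3060171
Total = $8,095.0826876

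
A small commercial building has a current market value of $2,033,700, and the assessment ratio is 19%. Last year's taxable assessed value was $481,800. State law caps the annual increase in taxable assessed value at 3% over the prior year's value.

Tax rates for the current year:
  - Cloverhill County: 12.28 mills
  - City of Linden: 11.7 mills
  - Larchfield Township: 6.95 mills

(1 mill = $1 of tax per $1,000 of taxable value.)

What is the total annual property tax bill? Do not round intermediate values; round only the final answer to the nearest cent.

Uncapped assessed value = $2,033,700 × 0.19 = $386,403
Cap limit = $481,800 × 1.03 = $496,254
Taxable assessed value = min($386,403, $496,254) = $386,403 (cap does not bind)
Cloverhill County: $386,403 × 0.01228 = $4,745.02884
City of Linden: $386,403 × 0.0117 = $4,520.9151
Larchfield Township: $386,403 × 0.00695 = $2,685.50085
Total = $11,951.44479

$11,951.44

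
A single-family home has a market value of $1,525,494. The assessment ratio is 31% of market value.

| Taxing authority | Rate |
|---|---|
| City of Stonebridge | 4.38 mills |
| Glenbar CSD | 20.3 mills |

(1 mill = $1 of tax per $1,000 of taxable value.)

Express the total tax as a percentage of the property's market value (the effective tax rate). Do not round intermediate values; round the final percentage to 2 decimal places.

Assessed value = $1,525,494 × 0.31 = $472,903.14
City of Stonebridge: $472,903.14 × 0.00438 = $2,071.3157532
Glenbar CSD: $472,903.14 × 0.0203 = $9,599.933742
Total tax = $11,671.2494952
Effective rate = $11,671.2494952 ÷ $1,525,494 = 0.77% of market value

0.77%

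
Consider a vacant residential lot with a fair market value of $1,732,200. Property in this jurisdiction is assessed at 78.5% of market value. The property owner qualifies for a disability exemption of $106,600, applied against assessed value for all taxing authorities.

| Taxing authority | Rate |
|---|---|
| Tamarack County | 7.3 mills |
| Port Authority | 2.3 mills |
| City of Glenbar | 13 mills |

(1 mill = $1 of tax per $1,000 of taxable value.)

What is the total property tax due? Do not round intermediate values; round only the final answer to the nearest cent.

Assessed value = $1,732,200 × 0.785 = $1,359,777
Taxable value = $1,359,777 − $106,600 = $1,253,177
Tamarack County: $1,253,177 × 0.0073 = $9,148.1921
Port Authority: $1,253,177 × 0.0023 = $2,882.3071
City of Glenbar: $1,253,177 × 0.013 = $16,291.301
Total = $9,148.1921 + $2,882.3071 + $16,291.301 = $28,321.8002

$28,321.80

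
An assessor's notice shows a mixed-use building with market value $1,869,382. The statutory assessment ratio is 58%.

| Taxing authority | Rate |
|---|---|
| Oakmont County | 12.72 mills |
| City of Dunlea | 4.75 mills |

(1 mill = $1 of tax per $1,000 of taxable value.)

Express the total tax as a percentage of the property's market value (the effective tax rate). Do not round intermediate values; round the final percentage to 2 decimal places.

1.01%

Assessed value = $1,869,382 × 0.58 = $1,084,241.56
Oakmont County: $1,084,241.56 × 0.01272 = $13,791.5526432
City of Dunlea: $1,084,241.56 × 0.00475 = $5,150.14741
Total tax = $18,941.7000532
Effective rate = $18,941.7000532 ÷ $1,869,382 = 1.01% of market value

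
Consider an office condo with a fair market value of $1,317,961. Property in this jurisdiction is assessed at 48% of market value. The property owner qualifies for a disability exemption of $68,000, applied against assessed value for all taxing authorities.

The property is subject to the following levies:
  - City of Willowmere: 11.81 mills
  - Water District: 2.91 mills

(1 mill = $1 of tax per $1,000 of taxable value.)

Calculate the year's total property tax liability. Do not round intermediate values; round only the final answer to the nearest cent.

Assessed value = $1,317,961 × 0.48 = $632,621.28
Taxable value = $632,621.28 − $68,000 = $564,621.28
City of Willowmere: $564,621.28 × 0.01181 = $6,668.1773168
Water District: $564,621.28 × 0.00291 = $1,643.0479248
Total = $6,668.1773168 + $1,643.0479248 = $8,311.2252416

$8,311.23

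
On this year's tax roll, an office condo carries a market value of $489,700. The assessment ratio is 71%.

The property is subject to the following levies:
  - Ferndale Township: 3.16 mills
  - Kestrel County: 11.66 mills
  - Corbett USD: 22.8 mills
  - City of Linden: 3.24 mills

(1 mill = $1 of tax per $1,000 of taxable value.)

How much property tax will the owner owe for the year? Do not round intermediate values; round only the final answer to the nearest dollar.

$14,206

Assessed value = $489,700 × 0.71 = $347,687
Ferndale Township: $347,687 × 0.00316 = $1,098.69092
Kestrel County: $347,687 × 0.01166 = $4,054.03042
Corbett USD: $347,687 × 0.0228 = $7,927.2636
City of Linden: $347,687 × 0.00324 = $1,126.50588
Total = $1,098.69092 + $4,054.03042 + $7,927.2636 + $1,126.50588 = $14,206.49082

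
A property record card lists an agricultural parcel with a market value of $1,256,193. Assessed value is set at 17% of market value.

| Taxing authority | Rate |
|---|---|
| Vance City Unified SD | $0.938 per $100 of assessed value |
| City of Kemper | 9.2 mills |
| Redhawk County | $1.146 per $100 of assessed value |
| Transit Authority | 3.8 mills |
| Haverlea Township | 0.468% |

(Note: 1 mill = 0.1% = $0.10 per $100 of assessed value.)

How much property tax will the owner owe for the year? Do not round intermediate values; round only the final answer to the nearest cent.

$8,226.05

Assessed value = $1,256,193 × 0.17 = $213,552.81
Vance City Unified SD: $213,552.81 × 0.00938 = $2,003.1253578
City of Kemper: $213,552.81 × 0.0092 = $1,964.685852
Redhawk County: $213,552.81 × 0.01146 = $2,447.3152026
Transit Authority: $213,552.81 × 0.0038 = $811.500678
Haverlea Township: $213,552.81 × 0.00468 = $999.4271508
Total = $8,226.0542412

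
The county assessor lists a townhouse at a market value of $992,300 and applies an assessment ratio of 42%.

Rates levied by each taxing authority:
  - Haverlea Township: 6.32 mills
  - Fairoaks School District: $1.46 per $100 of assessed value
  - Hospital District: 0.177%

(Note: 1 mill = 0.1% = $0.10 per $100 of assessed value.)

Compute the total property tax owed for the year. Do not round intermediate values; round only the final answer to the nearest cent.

$9,456.42

Assessed value = $992,300 × 0.42 = $416,766
Haverlea Township: $416,766 × 0.00632 = $2,633.96112
Fairoaks School District: $416,766 × 0.0146 = $6,084.7836
Hospital District: $416,766 × 0.00177 = $737.67582
Total = $9,456.42054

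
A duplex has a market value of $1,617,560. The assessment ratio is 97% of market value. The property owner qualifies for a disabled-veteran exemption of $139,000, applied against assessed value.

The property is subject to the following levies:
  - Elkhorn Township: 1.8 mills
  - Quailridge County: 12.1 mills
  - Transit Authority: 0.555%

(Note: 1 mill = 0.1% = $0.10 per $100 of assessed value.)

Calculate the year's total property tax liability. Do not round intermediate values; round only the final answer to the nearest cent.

Assessed value = $1,617,560 × 0.97 = $1,569,033.2
Taxable value = $1,569,033.2 − $139,000 = $1,430,033.2
Elkhorn Township: $1,430,033.2 × 0.0018 = $2,574.05976
Quailridge County: $1,430,033.2 × 0.0121 = $17,303.40172
Transit Authority: $1,430,033.2 × 0.00555 = $7,936.68426
Total = $27,814.14574

$27,814.15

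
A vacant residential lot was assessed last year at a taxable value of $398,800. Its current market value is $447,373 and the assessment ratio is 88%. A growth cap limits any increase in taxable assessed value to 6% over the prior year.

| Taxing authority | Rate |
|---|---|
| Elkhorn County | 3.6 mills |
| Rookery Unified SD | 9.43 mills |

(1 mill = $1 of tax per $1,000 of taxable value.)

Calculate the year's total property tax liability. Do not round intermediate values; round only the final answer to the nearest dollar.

Uncapped assessed value = $447,373 × 0.88 = $393,688.24
Cap limit = $398,800 × 1.06 = $422,728
Taxable assessed value = min($393,688.24, $422,728) = $393,688.24 (cap does not bind)
Elkhorn County: $393,688.24 × 0.0036 = $1,417.277664
Rookery Unified SD: $393,688.24 × 0.00943 = $3,712.4801032
Total = $5,129.7577672

$5,130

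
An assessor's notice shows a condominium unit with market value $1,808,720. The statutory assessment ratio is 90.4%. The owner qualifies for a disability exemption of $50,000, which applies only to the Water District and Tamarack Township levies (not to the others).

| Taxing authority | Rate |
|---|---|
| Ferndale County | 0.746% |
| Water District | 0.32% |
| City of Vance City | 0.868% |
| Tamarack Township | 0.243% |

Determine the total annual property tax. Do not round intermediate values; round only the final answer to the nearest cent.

$35,314.25

Assessed value = $1,808,720 × 0.904 = $1,635,082.88
Ferndale County: $1,635,082.88 × 0.00746 = $12,197.7182848
Water District: ($1,635,082.88 − $50,000) × 0.0032 = $1,585,082.88 × 0.0032 = $5,072.265216
City of Vance City: $1,635,082.88 × 0.00868 = $14,192.5193984
Tamarack Township: ($1,635,082.88 − $50,000) × 0.00243 = $1,585,082.88 × 0.00243 = $3,851.7513984
Total = $35,314.2542976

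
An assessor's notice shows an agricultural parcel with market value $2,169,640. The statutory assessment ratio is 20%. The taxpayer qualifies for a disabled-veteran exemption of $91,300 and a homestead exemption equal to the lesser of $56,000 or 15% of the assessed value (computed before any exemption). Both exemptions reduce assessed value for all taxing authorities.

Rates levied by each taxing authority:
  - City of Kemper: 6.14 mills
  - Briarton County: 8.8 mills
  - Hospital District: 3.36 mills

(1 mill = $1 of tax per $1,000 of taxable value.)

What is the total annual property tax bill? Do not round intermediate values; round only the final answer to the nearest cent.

$5,245.29

Assessed value = $2,169,640 × 0.2 = $433,928
Homestead exemption = min($56,000, 15% × $433,928) = min($56,000, $65,089.2) = $56,000 (dollar cap binds)
Taxable value = $433,928 − $91,300 − $56,000 = $286,628
City of Kemper: $286,628 × 0.00614 = $1,759.89592
Briarton County: $286,628 × 0.0088 = $2,522.3264
Hospital District: $286,628 × 0.00336 = $963.07008
Total = $5,245.2924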